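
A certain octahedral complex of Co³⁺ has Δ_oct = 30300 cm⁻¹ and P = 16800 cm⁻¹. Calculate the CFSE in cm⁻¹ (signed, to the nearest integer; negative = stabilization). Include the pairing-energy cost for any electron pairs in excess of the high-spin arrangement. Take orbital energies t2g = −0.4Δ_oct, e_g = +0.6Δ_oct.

-39120

Co sits in group 9; removing 3 electrons leaves Co³⁺ with 9 − 3 = 6 d electrons.
Here Δ_oct > P (30300 > 16800), so the low-spin state is favoured.
That gives t2g^6 e_g^0.
Orbital CFSE = -2.4Δ_oct = -2.4 × 30300 = -72720 cm⁻¹.
Excess pairs vs high-spin: 3 − 1 = 2; pairing cost = +33600 cm⁻¹.
Net CFSE = -72720 + 33600 = -39120 cm⁻¹.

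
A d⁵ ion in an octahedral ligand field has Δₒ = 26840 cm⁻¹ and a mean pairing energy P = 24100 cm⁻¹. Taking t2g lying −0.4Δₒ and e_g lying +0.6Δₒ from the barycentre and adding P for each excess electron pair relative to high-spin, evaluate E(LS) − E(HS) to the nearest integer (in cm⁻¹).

High-spin d⁵ fills as t2g^3 e_g^2 with CFSE 3(−0.4) + 2(+0.6) = 0.0Δₒ = 0 cm⁻¹.
Low-spin t2g^5 e_g^0 gives -2.0Δₒ = -53680 cm⁻¹, but forming 2 extra pairs costs 2P = 48200 cm⁻¹, so E(LS) = -53680 + 48200 = -5480 cm⁻¹.
E(LS) − E(HS) = -5480 − (0) = -5480 cm⁻¹.

-5480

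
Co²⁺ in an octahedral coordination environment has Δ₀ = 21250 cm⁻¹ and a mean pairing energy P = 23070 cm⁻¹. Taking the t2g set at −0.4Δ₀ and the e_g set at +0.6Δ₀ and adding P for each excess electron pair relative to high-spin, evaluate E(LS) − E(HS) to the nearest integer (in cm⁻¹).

1820

Co²⁺: group 9, so d-count = 9 − 2 = 7.
High-spin: t2g^5 e_g^2, CFSE = -0.8Δ₀ = -17000 cm⁻¹.
For low-spin the configuration is t2g^6 e_g^1: orbital energy -1.8 × 21250 = -38250 cm⁻¹, and 1 additional pair relative to high-spin adds 23070 cm⁻¹, giving -15180 cm⁻¹.
The difference is -15180 − (-17000) = 1820 cm⁻¹, so high-spin lies lower.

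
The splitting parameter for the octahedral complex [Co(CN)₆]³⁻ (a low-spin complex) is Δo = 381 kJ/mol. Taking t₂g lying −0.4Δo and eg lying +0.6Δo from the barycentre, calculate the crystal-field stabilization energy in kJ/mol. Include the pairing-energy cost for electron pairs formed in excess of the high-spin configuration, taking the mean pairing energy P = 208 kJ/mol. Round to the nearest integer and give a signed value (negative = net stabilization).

Each CN⁻ contributes -1; 6 × (-1) = -6. With overall charge -3, Co is in the +3 oxidation state.
Co is in group 9, so Co³⁺ is d⁶ (9 − 3 = 6).
The d⁶ electrons fill as t₂g⁶ eg⁰.
Orbital CFSE = 6(-0.4) + 0(0.6) = -2.4Δo = -2.4 × 381 = -914 kJ/mol.
Relative to high-spin t₂g⁴ eg² (1 paired), the low-spin configuration has 2 additional pairs, contributing +2 × 208 = +416 kJ/mol.
Net CFSE = -914 + 416 = -498 kJ/mol.

-498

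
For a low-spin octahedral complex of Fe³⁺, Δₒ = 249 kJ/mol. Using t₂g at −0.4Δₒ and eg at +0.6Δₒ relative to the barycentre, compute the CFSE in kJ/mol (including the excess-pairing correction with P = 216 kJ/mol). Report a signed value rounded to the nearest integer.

-66

Fe is in group 8, so Fe³⁺ is d⁵ (8 − 3 = 5).
Configuration: t₂g⁵ eg⁰.
The orbital stabilization is -2.0Δₒ = -2.0 × 249 = -498 kJ/mol.
Pairing penalty: 2 pairs vs 0 in the high-spin reference → 2 extra × P = 432 kJ/mol.
Overall CFSE = -498 + 432 = -66 kJ/mol.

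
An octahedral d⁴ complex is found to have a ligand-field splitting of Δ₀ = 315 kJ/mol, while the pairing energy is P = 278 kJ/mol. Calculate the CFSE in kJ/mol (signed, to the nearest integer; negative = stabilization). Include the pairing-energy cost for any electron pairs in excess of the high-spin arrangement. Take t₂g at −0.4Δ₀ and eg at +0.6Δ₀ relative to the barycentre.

-226

Δ₀ > P, so pairing is preferred: the ground state is low-spin.
Configuration: t₂g⁴ eg⁰.
Orbital CFSE = -1.6Δ₀ = -1.6 × 315 = -504 kJ/mol.
Excess pairs vs high-spin: 1 − 0 = 1; pairing cost = +278 kJ/mol.
Net CFSE = -504 + 278 = -226 kJ/mol.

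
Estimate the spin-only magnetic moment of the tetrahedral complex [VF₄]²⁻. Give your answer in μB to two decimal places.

3.87 μB

Each F⁻ contributes -1; 4 × (-1) = -4. With overall charge -2, V is in the +2 oxidation state.
V is in group 5, so V²⁺ is d³ (5 − 2 = 3).
With tetrahedral geometry the complex is necessarily high-spin.
Configuration: e² t₂¹ → 3 unpaired electrons.
μ(spin-only) = √[3(3+2)] = √15 ≈ 3.87 μB.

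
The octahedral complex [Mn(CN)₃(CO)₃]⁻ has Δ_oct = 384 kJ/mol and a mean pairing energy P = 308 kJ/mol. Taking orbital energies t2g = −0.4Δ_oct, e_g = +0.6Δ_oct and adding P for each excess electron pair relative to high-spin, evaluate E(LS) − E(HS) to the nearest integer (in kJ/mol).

Ligand charges: 3×(-1) from CN⁻ and 3×(+0) from CO sum to -3; with overall charge -1, Mn is +2.
Mn is in group 7, so Mn²⁺ is d⁵ (7 − 2 = 5).
In the high-spin limit (t2g^3 e_g^2) the orbital term is 0.0Δ_oct = 0 kJ/mol, with no excess pairing.
Low-spin: t2g^5 e_g^0, orbital CFSE = -2.0Δ_oct = -768 kJ/mol; plus 2 excess pairs × P = +616 kJ/mol; total -152 kJ/mol.
E(LS) − E(HS) = -152 − (0) = -152 kJ/mol.

-152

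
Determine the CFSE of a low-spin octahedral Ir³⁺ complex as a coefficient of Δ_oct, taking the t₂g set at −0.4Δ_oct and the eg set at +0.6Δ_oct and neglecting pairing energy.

-2.4 Δ_oct

Ir is in group 9, so Ir³⁺ is d⁶ (9 − 3 = 6).
Configuration: t₂g⁶ eg⁰.
CFSE = 6(-0.4Δ_oct) + 0(0.6Δ_oct) = -2.4Δ_oct + 0.0Δ_oct = -2.4Δ_oct.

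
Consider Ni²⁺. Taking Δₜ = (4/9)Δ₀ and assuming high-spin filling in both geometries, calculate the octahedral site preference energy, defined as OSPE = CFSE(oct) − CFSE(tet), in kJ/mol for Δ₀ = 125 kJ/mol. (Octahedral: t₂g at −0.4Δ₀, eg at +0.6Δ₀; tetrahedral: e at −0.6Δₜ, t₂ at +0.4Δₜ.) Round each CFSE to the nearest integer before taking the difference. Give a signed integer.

Ni²⁺: group 10, so d-count = 10 − 2 = 8.
Octahedral high-spin t₂g⁶ eg²: CFSE = -1.2 × 125 = -150 kJ/mol.
Tetrahedral: e⁴ t₂⁴, CFSE = 4(−0.6) + 4(+0.4) = -0.8Δₜ = -0.8 × (4/9) × 125 = -44 kJ/mol.
OSPE = -150 − (-44) = -106 kJ/mol.

-106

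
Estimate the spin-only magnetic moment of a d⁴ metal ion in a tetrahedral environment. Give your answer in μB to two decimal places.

Tetrahedral fields are weak (Δₜ ≈ 4/9 Δₒ), so electrons fill high-spin.
Configuration: e² t₂² → 4 unpaired electrons.
μ(spin-only) = √[4(4+2)] = √24 ≈ 4.90 μB.

4.90 μB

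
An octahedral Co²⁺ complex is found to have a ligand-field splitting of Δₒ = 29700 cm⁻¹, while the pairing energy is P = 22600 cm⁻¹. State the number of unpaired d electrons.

Group 9 minus oxidation state +2 gives a d⁷ configuration for Co²⁺.
With Δₒ > P the complex is low-spin.
Configuration: t₂g⁶ eg¹.
Unpaired electrons: 1.

1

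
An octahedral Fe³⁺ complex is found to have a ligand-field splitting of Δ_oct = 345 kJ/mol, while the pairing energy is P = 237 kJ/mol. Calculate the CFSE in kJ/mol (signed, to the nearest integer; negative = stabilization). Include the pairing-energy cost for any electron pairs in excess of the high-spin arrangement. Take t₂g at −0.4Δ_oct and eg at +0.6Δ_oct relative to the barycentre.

-216

Fe is in group 8, so Fe³⁺ is d⁵ (8 − 3 = 5).
Δ_oct > P, so pairing is preferred: the ground state is low-spin.
Configuration: t₂g⁵ eg⁰.
Orbital CFSE = -2.0Δ_oct = -2.0 × 345 = -690 kJ/mol.
Excess pairs vs high-spin: 2 − 0 = 2; pairing cost = +474 kJ/mol.
Net CFSE = -690 + 474 = -216 kJ/mol.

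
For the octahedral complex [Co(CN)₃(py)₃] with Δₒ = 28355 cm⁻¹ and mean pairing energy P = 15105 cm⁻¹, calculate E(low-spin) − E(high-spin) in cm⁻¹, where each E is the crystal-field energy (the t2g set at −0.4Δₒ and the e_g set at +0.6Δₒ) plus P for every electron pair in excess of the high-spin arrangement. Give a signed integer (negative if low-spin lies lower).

-26500

Ligand charges: 3×(-1) from CN⁻ and 3×(+0) from py sum to -3; with overall charge +0, Co is +3.
Co is in group 9, so Co³⁺ is d⁶ (9 − 3 = 6).
High-spin d⁶ fills as t2g^4 e_g^2 with CFSE 4(−0.4) + 2(+0.6) = -0.4Δₒ = -11342 cm⁻¹.
Low-spin: t2g^6 e_g^0, orbital CFSE = -2.4Δₒ = -68052 cm⁻¹; plus 2 excess pairs × P = +30210 cm⁻¹; total -37842 cm⁻¹.
E(LS) − E(HS) = -37842 − (-11342) = -26500 cm⁻¹.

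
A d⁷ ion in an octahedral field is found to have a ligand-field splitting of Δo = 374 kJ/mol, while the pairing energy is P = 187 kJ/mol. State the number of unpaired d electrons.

1

Since Δo = 374 kJ/mol > P = 187 kJ/mol, the complex adopts the low-spin configuration.
Configuration: t₂g⁶ eg¹.
Unpaired electrons: 1.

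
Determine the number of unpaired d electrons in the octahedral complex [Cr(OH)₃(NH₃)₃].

3

Ligand charges: 3×(-1) from OH⁻ and 3×(+0) from NH₃ sum to -3; with overall charge +0, Cr is +3.
Cr³⁺: group 6, so d-count = 6 − 3 = 3.
Configuration: t₂g³ eg⁰, giving 3 unpaired electrons.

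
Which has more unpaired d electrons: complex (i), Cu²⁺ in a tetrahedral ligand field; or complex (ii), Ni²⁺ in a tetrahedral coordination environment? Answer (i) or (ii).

(i): Cu is in group 11, so Cu²⁺ is d⁹ (11 − 2 = 9); With tetrahedral geometry the complex is necessarily high-spin; e⁴ t₂⁵ → 1 unpaired.
(ii): Ni²⁺: group 10, so d-count = 10 − 2 = 8; Tetrahedral splitting is small, so the complex is high-spin; e⁴ t₂⁴ → 2 unpaired.
So (ii) has more unpaired electrons.

(ii)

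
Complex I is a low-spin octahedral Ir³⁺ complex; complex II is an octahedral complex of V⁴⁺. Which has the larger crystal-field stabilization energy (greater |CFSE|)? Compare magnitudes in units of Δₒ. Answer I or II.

I

I: Ir³⁺: group 9, so d-count = 9 − 3 = 6; t2g^6 e_g^0, CFSE = -2.4Δₒ.
II: V is in group 5, so V⁴⁺ is d¹ (5 − 4 = 1); t₂g¹ eg⁰, CFSE = -0.4Δₒ.
So I has the larger |CFSE|.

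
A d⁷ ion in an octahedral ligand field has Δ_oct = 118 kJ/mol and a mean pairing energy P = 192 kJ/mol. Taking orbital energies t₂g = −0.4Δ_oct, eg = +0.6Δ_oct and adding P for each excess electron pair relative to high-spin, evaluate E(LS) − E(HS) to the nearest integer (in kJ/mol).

74

High-spin: t₂g⁵ eg², CFSE = -0.8Δ_oct = -94 kJ/mol.
For low-spin the configuration is t₂g⁶ eg¹: orbital energy -1.8 × 118 = -212 kJ/mol, and 1 additional pair relative to high-spin adds 192 kJ/mol, giving -20 kJ/mol.
The difference is -20 − (-94) = 74 kJ/mol, so high-spin lies lower.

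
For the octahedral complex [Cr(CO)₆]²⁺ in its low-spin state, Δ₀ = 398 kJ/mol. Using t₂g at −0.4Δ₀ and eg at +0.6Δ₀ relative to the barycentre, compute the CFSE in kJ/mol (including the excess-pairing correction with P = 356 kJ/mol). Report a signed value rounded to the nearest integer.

-281

CO is neutral, so the +2 overall charge sits on Cr: oxidation state +2.
Cr is in group 6, so Cr²⁺ is d⁴ (6 − 2 = 4).
Configuration: t₂g⁴ eg⁰.
The orbital stabilization is -1.6Δ₀ = -1.6 × 398 = -637 kJ/mol.
Pairing penalty: 1 pair vs 0 in the high-spin reference → 1 extra × P = 356 kJ/mol.
Combining: -637 + 356 = -281 kJ/mol.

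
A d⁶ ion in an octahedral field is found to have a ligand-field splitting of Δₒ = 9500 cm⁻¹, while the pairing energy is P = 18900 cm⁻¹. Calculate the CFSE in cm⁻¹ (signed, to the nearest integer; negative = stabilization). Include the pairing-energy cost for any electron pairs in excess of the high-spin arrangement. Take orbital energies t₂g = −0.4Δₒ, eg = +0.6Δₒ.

Δₒ < P, so pairing is avoided: the ground state is high-spin.
Filling d⁶ accordingly: t₂g⁴ eg².
Orbital CFSE = -0.4Δₒ = -0.4 × 9500 = -3800 cm⁻¹.
High-spin has no excess pairs, so no pairing correction applies.

-3800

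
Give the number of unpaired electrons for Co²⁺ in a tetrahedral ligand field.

3

Co²⁺: group 9, so d-count = 9 − 2 = 7.
With tetrahedral geometry the complex is necessarily high-spin.
Configuration: e⁴ t₂³, giving 3 unpaired electrons.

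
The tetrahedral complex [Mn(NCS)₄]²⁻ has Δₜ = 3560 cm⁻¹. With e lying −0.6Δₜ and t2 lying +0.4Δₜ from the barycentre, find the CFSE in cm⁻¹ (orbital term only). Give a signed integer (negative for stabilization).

0

Each NCS⁻ contributes -1; 4 × (-1) = -4. With overall charge -2, Mn is in the +2 oxidation state.
Group 7 minus oxidation state +2 gives a d⁵ configuration for Mn²⁺.
Tetrahedral splitting is small, so the complex is high-spin.
Configuration: e^2 t2^3.
CFSE(orbital) = 2×(-0.6Δₜ) + 3×(0.4Δₜ) = 0.0Δₜ; with Δₜ = 3560 cm⁻¹ that is 0 cm⁻¹.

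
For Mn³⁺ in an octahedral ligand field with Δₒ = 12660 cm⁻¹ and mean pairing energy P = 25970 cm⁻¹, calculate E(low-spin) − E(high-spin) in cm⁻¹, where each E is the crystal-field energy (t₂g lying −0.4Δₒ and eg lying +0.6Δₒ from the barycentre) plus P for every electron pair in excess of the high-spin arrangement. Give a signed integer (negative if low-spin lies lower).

Mn³⁺: group 7, so d-count = 7 − 3 = 4.
High-spin: t₂g³ eg¹, CFSE = -0.6Δₒ = -7596 cm⁻¹.
Low-spin: t₂g⁴ eg⁰, orbital CFSE = -1.6Δₒ = -20256 cm⁻¹; plus 1 excess pair × P = +25970 cm⁻¹; total 5714 cm⁻¹.
Thus E(LS) − E(HS) = 13310 cm⁻¹.

13310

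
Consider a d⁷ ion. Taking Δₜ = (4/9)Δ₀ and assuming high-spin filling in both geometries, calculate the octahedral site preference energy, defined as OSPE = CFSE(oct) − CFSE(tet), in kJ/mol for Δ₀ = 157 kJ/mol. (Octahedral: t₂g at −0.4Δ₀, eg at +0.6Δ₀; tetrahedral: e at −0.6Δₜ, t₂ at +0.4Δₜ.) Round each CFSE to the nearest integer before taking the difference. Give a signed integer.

In an octahedral site d⁷ (HS) is t₂g⁵ eg², giving CFSE(oct) = -0.8Δ₀ = -126 kJ/mol.
Tetrahedral e⁴ t₂³ gives -1.2Δₜ = -1.2 × (4/9) × 157 = -84 kJ/mol.
OSPE = CFSE(oct) − CFSE(tet) = -126 − (-84) = -42 kJ/mol.

-42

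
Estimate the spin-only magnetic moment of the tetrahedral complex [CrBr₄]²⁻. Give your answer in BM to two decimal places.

4.90 BM

Each Br⁻ contributes -1; 4 × (-1) = -4. With overall charge -2, Cr is in the +2 oxidation state.
Group 6 minus oxidation state +2 gives a d⁴ configuration for Cr²⁺.
Tetrahedral splitting is small, so the complex is high-spin.
Configuration: e² t₂² → 4 unpaired electrons.
μ(spin-only) = √[4(4+2)] = √24 ≈ 4.90 BM.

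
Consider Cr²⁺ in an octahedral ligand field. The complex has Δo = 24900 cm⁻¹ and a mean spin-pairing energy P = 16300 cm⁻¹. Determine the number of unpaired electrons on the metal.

2

Cr sits in group 6; removing 2 electrons leaves Cr²⁺ with 6 − 2 = 4 d electrons.
With Δo > P the complex is low-spin.
Filling d⁴ accordingly: t2g^4 e_g^0.
Unpaired electrons: 2.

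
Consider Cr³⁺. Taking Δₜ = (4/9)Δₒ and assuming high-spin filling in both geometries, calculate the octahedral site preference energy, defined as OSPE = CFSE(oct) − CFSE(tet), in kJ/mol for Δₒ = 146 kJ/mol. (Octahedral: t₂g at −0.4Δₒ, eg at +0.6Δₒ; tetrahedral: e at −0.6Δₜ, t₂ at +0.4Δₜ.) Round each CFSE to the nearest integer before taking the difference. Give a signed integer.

Cr sits in group 6; removing 3 electrons leaves Cr³⁺ with 6 − 3 = 3 d electrons.
Octahedral (high-spin): t2g^3 e_g^0, CFSE = 3(−0.4) + 0(+0.6) = -1.2Δₒ = -1.2 × 146 = -175 kJ/mol.
Tetrahedral e^2 t2^1 gives -0.8Δₜ = -0.8 × (4/9) × 146 = -52 kJ/mol.
OSPE = -175 − (-52) = -123 kJ/mol.

-123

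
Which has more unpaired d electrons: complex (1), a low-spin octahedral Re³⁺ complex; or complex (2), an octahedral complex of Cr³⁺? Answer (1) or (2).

(1): Group 7 minus oxidation state +3 gives a d⁴ configuration for Re³⁺; t2g^4 e_g^0 → 2 unpaired.
(2): Cr sits in group 6; removing 3 electrons leaves Cr³⁺ with 6 − 3 = 3 d electrons; t2g^3 e_g^0 → 3 unpaired.
So (2) has more unpaired electrons.

(2)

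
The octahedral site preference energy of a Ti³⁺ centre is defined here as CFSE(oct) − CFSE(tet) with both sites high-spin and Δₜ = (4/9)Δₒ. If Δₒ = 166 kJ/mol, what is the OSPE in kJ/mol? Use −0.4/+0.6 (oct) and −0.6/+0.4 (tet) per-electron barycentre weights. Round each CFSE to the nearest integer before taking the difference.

Ti³⁺: group 4, so d-count = 4 − 3 = 1.
In an octahedral site d¹ (HS) is t₂g¹ eg⁰, giving CFSE(oct) = -0.4Δₒ = -66 kJ/mol.
In a tetrahedral site the filling is e¹ t₂⁰: CFSE(tet) = -0.6Δₜ = -0.6 × (4/9)(166) = -44 kJ/mol.
Subtracting, OSPE = -66 − (-44) = -22 kJ/mol.

-22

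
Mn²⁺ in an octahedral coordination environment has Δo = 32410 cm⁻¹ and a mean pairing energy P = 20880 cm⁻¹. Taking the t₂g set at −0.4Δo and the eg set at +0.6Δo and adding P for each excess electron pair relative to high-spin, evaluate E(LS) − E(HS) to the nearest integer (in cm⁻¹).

Mn is in group 7, so Mn²⁺ is d⁵ (7 − 2 = 5).
High-spin: t₂g³ eg², CFSE = 0.0Δo = 0 cm⁻¹.
For low-spin the configuration is t₂g⁵ eg⁰: orbital energy -2.0 × 32410 = -64820 cm⁻¹, and 2 additional pairs relative to high-spin add 41760 cm⁻¹, giving -23060 cm⁻¹.
E(LS) − E(HS) = -23060 − (0) = -23060 cm⁻¹.

-23060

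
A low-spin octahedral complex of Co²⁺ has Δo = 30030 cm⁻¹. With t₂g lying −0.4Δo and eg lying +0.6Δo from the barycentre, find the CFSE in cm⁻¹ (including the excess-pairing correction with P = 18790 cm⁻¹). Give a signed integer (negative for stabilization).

-35264

Co is in group 9, so Co²⁺ is d⁷ (9 − 2 = 7).
Configuration: t₂g⁶ eg¹.
Orbital CFSE = 6(-0.4) + 1(0.6) = -1.8Δo = -1.8 × 30030 = -54054 cm⁻¹.
Pairing penalty: 3 pairs vs 2 in the high-spin reference → 1 extra × P = 18790 cm⁻¹.
Net CFSE = -54054 + 18790 = -35264 cm⁻¹.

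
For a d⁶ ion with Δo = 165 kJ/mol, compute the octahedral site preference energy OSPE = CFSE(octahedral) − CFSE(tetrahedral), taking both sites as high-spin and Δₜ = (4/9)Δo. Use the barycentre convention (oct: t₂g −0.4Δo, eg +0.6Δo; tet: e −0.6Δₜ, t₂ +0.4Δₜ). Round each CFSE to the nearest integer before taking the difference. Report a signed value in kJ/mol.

Octahedral high-spin t₂g⁴ eg²: CFSE = -0.4 × 165 = -66 kJ/mol.
In a tetrahedral site the filling is e³ t₂³: CFSE(tet) = -0.6Δₜ = -0.6 × (4/9)(165) = -44 kJ/mol.
OSPE = CFSE(oct) − CFSE(tet) = -66 − (-44) = -22 kJ/mol.

-22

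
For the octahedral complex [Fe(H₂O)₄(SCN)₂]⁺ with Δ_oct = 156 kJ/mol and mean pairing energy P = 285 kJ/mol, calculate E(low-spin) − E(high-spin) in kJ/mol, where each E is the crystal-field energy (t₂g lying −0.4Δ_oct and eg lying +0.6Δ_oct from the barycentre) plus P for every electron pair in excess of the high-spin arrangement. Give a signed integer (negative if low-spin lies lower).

258

Ligand charges: 4×(+0) from H₂O and 2×(-1) from SCN⁻ sum to -2; with overall charge +1, Fe is +3.
Group 8 minus oxidation state +3 gives a d⁵ configuration for Fe³⁺.
In the high-spin limit (t₂g³ eg²) the orbital term is 0.0Δ_oct = 0 kJ/mol, with no excess pairing.
For low-spin the configuration is t₂g⁵ eg⁰: orbital energy -2.0 × 156 = -312 kJ/mol, and 2 additional pairs relative to high-spin add 570 kJ/mol, giving 258 kJ/mol.
The difference is 258 − (0) = 258 kJ/mol, so high-spin lies lower.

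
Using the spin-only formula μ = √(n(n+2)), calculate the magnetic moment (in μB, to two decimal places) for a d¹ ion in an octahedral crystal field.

Configuration: t₂g¹ eg⁰ → 1 unpaired electron.
μ(spin-only) = √[1(1+2)] = √3 ≈ 1.73 μB.

1.73 μB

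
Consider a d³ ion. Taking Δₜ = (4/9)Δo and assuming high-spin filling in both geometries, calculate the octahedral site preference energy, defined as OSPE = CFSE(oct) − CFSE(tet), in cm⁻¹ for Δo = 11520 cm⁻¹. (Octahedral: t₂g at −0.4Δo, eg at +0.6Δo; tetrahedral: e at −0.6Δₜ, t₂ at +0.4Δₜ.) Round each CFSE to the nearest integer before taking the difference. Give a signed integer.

In an octahedral site d³ (HS) is t₂g³ eg⁰, giving CFSE(oct) = -1.2Δo = -13824 cm⁻¹.
Tetrahedral: e² t₂¹, CFSE = 2(−0.6) + 1(+0.4) = -0.8Δₜ = -0.8 × (4/9) × 11520 = -4096 cm⁻¹.
OSPE = CFSE(oct) − CFSE(tet) = -13824 − (-4096) = -9728 cm⁻¹.

-9728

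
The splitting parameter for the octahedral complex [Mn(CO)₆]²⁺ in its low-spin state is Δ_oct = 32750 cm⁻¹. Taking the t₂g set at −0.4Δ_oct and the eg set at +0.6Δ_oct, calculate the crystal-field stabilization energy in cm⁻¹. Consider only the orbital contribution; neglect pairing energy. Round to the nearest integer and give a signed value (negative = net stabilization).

-65500

CO is neutral, so the +2 overall charge sits on Mn: oxidation state +2.
Mn sits in group 7; removing 2 electrons leaves Mn²⁺ with 7 − 2 = 5 d electrons.
Electron filling gives t₂g⁵ eg⁰.
CFSE(orbital) = 5×(-0.4Δ_oct) + 0×(0.6Δ_oct) = -2.0Δ_oct; with Δ_oct = 32750 cm⁻¹ that is -65500 cm⁻¹.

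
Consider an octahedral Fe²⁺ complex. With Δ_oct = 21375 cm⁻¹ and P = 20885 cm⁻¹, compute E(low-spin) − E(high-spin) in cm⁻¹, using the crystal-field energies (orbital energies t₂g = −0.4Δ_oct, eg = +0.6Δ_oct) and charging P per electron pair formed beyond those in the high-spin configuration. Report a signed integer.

Fe²⁺: group 8, so d-count = 8 − 2 = 6.
High-spin d⁶ fills as t₂g⁴ eg² with CFSE 4(−0.4) + 2(+0.6) = -0.4Δ_oct = -8550 cm⁻¹.
Low-spin: t₂g⁶ eg⁰, orbital CFSE = -2.4Δ_oct = -51300 cm⁻¹; plus 2 excess pairs × P = +41770 cm⁻¹; total -9530 cm⁻¹.
The difference is -9530 − (-8550) = -980 cm⁻¹, so low-spin lies lower.

-980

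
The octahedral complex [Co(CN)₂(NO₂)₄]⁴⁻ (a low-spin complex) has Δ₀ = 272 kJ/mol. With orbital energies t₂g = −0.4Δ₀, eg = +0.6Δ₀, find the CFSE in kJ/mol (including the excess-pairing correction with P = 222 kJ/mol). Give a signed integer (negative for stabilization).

Ligand charges: 2×(-1) from CN⁻ and 4×(-1) from NO₂⁻ sum to -6; with overall charge -4, Co is +2.
Group 9 minus oxidation state +2 gives a d⁷ configuration for Co²⁺.
The d⁷ electrons fill as t₂g⁶ eg¹.
Orbital CFSE = 6(-0.4) + 1(0.6) = -1.8Δ₀ = -1.8 × 272 = -490 kJ/mol.
High-spin d⁷ would be t₂g⁵ eg² with 2 pairs; low-spin has 3, so 1 excess pair costs +1P = +222 kJ/mol.
Net CFSE = -490 + 222 = -268 kJ/mol.

-268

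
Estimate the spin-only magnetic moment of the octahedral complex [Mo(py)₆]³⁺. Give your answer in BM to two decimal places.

3.87 BM

py is neutral, so the +3 overall charge sits on Mo: oxidation state +3.
Mo³⁺: group 6, so d-count = 6 − 3 = 3.
For octahedral d³ the high- and low-spin configurations coincide.
Configuration: t₂g³ eg⁰ → 3 unpaired electrons.
μ(spin-only) = √[3(3+2)] = √15 ≈ 3.87 BM.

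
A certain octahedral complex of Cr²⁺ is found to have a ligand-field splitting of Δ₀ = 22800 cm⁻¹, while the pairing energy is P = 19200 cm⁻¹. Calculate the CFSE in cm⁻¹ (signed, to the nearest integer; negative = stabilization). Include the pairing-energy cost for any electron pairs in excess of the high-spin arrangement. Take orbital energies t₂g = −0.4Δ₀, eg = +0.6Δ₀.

Group 6 minus oxidation state +2 gives a d⁴ configuration for Cr²⁺.
With Δ₀ > P the complex is low-spin.
Configuration: t₂g⁴ eg⁰.
Orbital CFSE = -1.6Δ₀ = -1.6 × 22800 = -36480 cm⁻¹.
Excess pairs vs high-spin: 1 − 0 = 1; pairing cost = +19200 cm⁻¹.
Net CFSE = -36480 + 19200 = -17280 cm⁻¹.

-17280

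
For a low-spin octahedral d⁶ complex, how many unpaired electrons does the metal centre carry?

0

Configuration: t2g^6 e_g^0, giving 0 unpaired electrons.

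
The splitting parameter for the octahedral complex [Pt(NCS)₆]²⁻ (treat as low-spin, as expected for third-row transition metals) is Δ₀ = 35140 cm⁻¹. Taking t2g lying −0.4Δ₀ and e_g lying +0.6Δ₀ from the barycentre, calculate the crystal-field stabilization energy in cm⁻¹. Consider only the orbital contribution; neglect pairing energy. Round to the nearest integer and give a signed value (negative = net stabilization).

-84336

Each NCS⁻ contributes -1; 6 × (-1) = -6. With overall charge -2, Pt is in the +4 oxidation state.
Pt⁴⁺: group 10, so d-count = 10 − 4 = 6.
Configuration: t2g^6 e_g^0.
CFSE(orbital) = 6×(-0.4Δ₀) + 0×(0.6Δ₀) = -2.4Δ₀; with Δ₀ = 35140 cm⁻¹ that is -84336 cm⁻¹.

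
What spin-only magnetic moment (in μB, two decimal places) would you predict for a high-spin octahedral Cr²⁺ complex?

4.90 μB

Cr²⁺: group 6, so d-count = 6 − 2 = 4.
Configuration: t₂g³ eg¹ → 4 unpaired electrons.
μ(spin-only) = √[4(4+2)] = √24 ≈ 4.90 μB.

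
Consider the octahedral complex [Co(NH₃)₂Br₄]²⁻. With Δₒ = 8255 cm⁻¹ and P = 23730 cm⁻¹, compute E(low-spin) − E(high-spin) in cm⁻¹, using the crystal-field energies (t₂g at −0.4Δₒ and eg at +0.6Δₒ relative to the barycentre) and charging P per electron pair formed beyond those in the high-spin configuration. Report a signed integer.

15475

Ligand charges: 2×(+0) from NH₃ and 4×(-1) from Br⁻ sum to -4; with overall charge -2, Co is +2.
Group 9 minus oxidation state +2 gives a d⁷ configuration for Co²⁺.
High-spin d⁷ fills as t₂g⁵ eg² with CFSE 5(−0.4) + 2(+0.6) = -0.8Δₒ = -6604 cm⁻¹.
Low-spin: t₂g⁶ eg¹, orbital CFSE = -1.8Δₒ = -14859 cm⁻¹; plus 1 excess pair × P = +23730 cm⁻¹; total 8871 cm⁻¹.
E(LS) − E(HS) = 8871 − (-6604) = 15475 cm⁻¹.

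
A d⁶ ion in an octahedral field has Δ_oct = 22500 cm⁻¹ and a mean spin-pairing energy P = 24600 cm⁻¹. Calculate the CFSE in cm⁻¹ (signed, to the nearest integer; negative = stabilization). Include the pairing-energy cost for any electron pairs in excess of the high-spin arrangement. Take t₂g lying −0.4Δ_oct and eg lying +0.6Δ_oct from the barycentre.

-9000

With Δ_oct < P the complex is high-spin.
Configuration: t₂g⁴ eg².
Orbital CFSE = -0.4Δ_oct = -0.4 × 22500 = -9000 cm⁻¹.
High-spin has no excess pairs, so no pairing correction applies.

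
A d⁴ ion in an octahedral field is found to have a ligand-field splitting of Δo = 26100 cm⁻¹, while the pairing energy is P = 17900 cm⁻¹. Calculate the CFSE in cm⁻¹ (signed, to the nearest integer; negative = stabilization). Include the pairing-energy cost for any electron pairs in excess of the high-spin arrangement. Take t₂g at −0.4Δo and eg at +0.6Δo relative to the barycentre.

With Δo > P the complex is low-spin.
That gives t₂g⁴ eg⁰.
Orbital CFSE = -1.6Δo = -1.6 × 26100 = -41760 cm⁻¹.
Excess pairs vs high-spin: 1 − 0 = 1; pairing cost = +17900 cm⁻¹.
Net CFSE = -41760 + 17900 = -23860 cm⁻¹.

-23860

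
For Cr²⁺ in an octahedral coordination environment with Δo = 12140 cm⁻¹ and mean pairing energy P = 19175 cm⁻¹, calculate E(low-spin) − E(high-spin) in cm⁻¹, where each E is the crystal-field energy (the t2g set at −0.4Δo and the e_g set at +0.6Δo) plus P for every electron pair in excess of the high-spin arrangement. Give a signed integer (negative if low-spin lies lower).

7035

Group 6 minus oxidation state +2 gives a d⁴ configuration for Cr²⁺.
High-spin d⁴ fills as t2g^3 e_g^1 with CFSE 3(−0.4) + 1(+0.6) = -0.6Δo = -7284 cm⁻¹.
Low-spin: t2g^4 e_g^0, orbital CFSE = -1.6Δo = -19424 cm⁻¹; plus 1 excess pair × P = +19175 cm⁻¹; total -249 cm⁻¹.
The difference is -249 − (-7284) = 7035 cm⁻¹, so high-spin lies lower.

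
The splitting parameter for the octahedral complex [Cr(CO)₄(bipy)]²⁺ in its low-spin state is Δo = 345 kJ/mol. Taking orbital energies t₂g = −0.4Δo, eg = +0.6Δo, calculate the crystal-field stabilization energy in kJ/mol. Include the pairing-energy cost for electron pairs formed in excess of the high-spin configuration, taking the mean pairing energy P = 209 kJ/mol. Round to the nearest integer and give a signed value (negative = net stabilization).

-343

Ligand charges: 4×(+0) from CO and 1×(+0) from bipy sum to +0; with overall charge +2, Cr is +2.
Cr²⁺: group 6, so d-count = 6 − 2 = 4.
The d⁴ electrons fill as t₂g⁴ eg⁰.
Orbital CFSE = 4(-0.4) + 0(0.6) = -1.6Δo = -1.6 × 345 = -552 kJ/mol.
Pairing penalty: 1 pair vs 0 in the high-spin reference → 1 extra × P = 209 kJ/mol.
Net CFSE = -552 + 209 = -343 kJ/mol.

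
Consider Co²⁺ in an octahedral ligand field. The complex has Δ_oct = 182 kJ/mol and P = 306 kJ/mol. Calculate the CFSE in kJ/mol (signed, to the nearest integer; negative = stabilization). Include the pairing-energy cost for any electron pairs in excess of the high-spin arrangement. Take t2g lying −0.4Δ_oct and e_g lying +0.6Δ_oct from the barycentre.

Co is in group 9, so Co²⁺ is d⁷ (9 − 2 = 7).
Δ_oct < P, so pairing is avoided: the ground state is high-spin.
That gives t2g^5 e_g^2.
Orbital CFSE = -0.8Δ_oct = -0.8 × 182 = -146 kJ/mol.
High-spin has no excess pairs, so no pairing correction applies.

-146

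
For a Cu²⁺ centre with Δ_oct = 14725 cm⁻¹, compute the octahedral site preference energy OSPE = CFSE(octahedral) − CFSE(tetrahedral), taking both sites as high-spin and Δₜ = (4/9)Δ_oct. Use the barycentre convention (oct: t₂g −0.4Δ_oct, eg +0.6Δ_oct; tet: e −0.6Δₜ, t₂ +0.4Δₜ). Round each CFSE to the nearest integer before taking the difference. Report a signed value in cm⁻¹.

-6217

Cu is in group 11, so Cu²⁺ is d⁹ (11 − 2 = 9).
Octahedral high-spin t₂g⁶ eg³: CFSE = -0.6 × 14725 = -8835 cm⁻¹.
In a tetrahedral site the filling is e⁴ t₂⁵: CFSE(tet) = -0.4Δₜ = -0.4 × (4/9)(14725) = -2618 cm⁻¹.
OSPE = -8835 − (-2618) = -6217 cm⁻¹.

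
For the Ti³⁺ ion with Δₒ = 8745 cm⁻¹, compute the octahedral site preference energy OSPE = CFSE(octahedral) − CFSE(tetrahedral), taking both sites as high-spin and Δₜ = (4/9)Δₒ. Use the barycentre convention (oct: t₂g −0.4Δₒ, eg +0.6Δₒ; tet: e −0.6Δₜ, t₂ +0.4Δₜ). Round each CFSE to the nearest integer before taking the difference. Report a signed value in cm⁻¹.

Ti³⁺: group 4, so d-count = 4 − 3 = 1.
In an octahedral site d¹ (HS) is t2g^1 e_g^0, giving CFSE(oct) = -0.4Δₒ = -3498 cm⁻¹.
In a tetrahedral site the filling is e^1 t2^0: CFSE(tet) = -0.6Δₜ = -0.6 × (4/9)(8745) = -2332 cm⁻¹.
OSPE = CFSE(oct) − CFSE(tet) = -3498 − (-2332) = -1166 cm⁻¹.

-1166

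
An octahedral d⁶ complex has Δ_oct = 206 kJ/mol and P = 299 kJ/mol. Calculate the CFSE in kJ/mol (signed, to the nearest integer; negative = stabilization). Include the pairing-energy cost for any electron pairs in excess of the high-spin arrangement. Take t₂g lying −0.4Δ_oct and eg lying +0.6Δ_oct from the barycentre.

-82

With Δ_oct < P the complex is high-spin.
Filling d⁶ accordingly: t₂g⁴ eg².
Orbital CFSE = -0.4Δ_oct = -0.4 × 206 = -82 kJ/mol.
High-spin has no excess pairs, so no pairing correction applies.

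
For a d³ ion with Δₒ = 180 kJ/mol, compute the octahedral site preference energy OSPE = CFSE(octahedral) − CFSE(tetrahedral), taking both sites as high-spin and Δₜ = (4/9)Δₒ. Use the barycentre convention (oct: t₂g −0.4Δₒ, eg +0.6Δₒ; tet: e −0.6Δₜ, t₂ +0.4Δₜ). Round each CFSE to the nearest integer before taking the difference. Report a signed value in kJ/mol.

-152

In an octahedral site d³ (HS) is t2g^3 e_g^0, giving CFSE(oct) = -1.2Δₒ = -216 kJ/mol.
In a tetrahedral site the filling is e^2 t2^1: CFSE(tet) = -0.8Δₜ = -0.8 × (4/9)(180) = -64 kJ/mol.
OSPE = -216 − (-64) = -152 kJ/mol.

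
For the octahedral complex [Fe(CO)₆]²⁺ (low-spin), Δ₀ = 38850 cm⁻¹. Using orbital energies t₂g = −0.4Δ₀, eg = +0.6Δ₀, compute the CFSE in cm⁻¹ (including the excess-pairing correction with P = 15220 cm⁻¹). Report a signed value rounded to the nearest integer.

CO is neutral, so the +2 overall charge sits on Fe: oxidation state +2.
Fe sits in group 8; removing 2 electrons leaves Fe²⁺ with 8 − 2 = 6 d electrons.
Configuration: t₂g⁶ eg⁰.
Orbital CFSE = 6(-0.4) + 0(0.6) = -2.4Δ₀ = -2.4 × 38850 = -93240 cm⁻¹.
High-spin d⁶ would be t₂g⁴ eg² with 1 pair; low-spin has 3, so 2 excess pairs cost +2P = +30440 cm⁻¹.
Net CFSE = -93240 + 30440 = -62800 cm⁻¹.

-62800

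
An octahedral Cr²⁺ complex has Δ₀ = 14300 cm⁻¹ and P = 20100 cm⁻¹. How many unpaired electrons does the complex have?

Group 6 minus oxidation state +2 gives a d⁴ configuration for Cr²⁺.
With Δ₀ < P the complex is high-spin.
Filling d⁴ accordingly: t2g^3 e_g^1.
Unpaired electrons: 4.

4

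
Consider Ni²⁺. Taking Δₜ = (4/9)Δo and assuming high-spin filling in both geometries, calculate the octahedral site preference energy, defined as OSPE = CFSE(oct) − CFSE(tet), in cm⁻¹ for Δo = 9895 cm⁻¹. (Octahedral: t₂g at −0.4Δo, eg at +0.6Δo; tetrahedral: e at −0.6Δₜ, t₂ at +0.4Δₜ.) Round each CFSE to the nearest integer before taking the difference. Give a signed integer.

-8356

Ni²⁺: group 10, so d-count = 10 − 2 = 8.
In an octahedral site d⁸ (HS) is t₂g⁶ eg², giving CFSE(oct) = -1.2Δo = -11874 cm⁻¹.
In a tetrahedral site the filling is e⁴ t₂⁴: CFSE(tet) = -0.8Δₜ = -0.8 × (4/9)(9895) = -3518 cm⁻¹.
OSPE = -11874 − (-3518) = -8356 cm⁻¹.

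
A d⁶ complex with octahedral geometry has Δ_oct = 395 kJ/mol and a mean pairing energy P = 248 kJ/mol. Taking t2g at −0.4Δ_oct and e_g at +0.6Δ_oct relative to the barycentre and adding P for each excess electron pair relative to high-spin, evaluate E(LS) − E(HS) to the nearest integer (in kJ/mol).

-294

In the high-spin limit (t2g^4 e_g^2) the orbital term is -0.4Δ_oct = -158 kJ/mol, with no excess pairing.
Low-spin: t2g^6 e_g^0, orbital CFSE = -2.4Δ_oct = -948 kJ/mol; plus 2 excess pairs × P = +496 kJ/mol; total -452 kJ/mol.
The difference is -452 − (-158) = -294 kJ/mol, so low-spin lies lower.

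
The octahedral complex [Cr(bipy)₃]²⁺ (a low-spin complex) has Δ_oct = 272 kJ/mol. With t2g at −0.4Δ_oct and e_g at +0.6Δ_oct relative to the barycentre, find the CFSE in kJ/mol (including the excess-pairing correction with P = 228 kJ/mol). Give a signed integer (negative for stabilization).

-207

bipy is neutral, so the +2 overall charge sits on Cr: oxidation state +2.
Cr²⁺: group 6, so d-count = 6 − 2 = 4.
The d⁴ electrons fill as t2g^4 e_g^0.
The orbital stabilization is -1.6Δ_oct = -1.6 × 272 = -435 kJ/mol.
Relative to high-spin t2g^3 e_g^1 (0 paired), the low-spin configuration has 1 additional pair, contributing +1 × 228 = +228 kJ/mol.
Combining: -435 + 228 = -207 kJ/mol.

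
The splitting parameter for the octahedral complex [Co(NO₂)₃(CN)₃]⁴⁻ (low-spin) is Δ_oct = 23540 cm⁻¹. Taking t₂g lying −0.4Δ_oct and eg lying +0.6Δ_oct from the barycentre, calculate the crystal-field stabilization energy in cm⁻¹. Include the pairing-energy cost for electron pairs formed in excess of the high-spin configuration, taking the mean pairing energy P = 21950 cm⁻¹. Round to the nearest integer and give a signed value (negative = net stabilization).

-20422

Ligand charges: 3×(-1) from NO₂⁻ and 3×(-1) from CN⁻ sum to -6; with overall charge -4, Co is +2.
Group 9 minus oxidation state +2 gives a d⁷ configuration for Co²⁺.
Electron filling gives t₂g⁶ eg¹.
Orbital CFSE = 6(-0.4) + 1(0.6) = -1.8Δ_oct = -1.8 × 23540 = -42372 cm⁻¹.
High-spin d⁷ would be t₂g⁵ eg² with 2 pairs; low-spin has 3, so 1 excess pair costs +1P = +21950 cm⁻¹.
Overall CFSE = -42372 + 21950 = -20422 cm⁻¹.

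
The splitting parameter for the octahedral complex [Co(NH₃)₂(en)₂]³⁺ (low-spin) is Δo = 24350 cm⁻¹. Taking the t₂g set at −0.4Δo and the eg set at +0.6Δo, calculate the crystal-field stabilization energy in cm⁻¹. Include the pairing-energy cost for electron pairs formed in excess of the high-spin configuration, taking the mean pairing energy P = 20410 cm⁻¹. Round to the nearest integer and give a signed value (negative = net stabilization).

Ligand charges: 2×(+0) from NH₃ and 2×(+0) from en sum to +0; with overall charge +3, Co is +3.
Co³⁺: group 9, so d-count = 9 − 3 = 6.
The d⁶ electrons fill as t₂g⁶ eg⁰.
CFSE(orbital) = 6×(-0.4Δo) + 0×(0.6Δo) = -2.4Δo; with Δo = 24350 cm⁻¹ that is -58440 cm⁻¹.
Relative to high-spin t₂g⁴ eg² (1 paired), the low-spin configuration has 2 additional pairs, contributing +2 × 20410 = +40820 cm⁻¹.
Overall CFSE = -58440 + 40820 = -17620 cm⁻¹.

-17620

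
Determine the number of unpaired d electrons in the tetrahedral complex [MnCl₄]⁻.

Each Cl⁻ contributes -1; 4 × (-1) = -4. With overall charge -1, Mn is in the +3 oxidation state.
Mn sits in group 7; removing 3 electrons leaves Mn³⁺ with 7 − 3 = 4 d electrons.
Tetrahedral splitting is small, so the complex is high-spin.
Configuration: e² t₂², giving 4 unpaired electrons.

4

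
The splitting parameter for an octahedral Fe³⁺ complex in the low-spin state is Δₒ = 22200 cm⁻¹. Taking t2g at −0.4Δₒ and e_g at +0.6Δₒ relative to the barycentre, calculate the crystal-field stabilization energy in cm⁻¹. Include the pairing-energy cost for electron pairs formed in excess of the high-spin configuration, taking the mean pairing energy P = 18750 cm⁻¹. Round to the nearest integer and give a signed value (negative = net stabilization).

Fe³⁺: group 8, so d-count = 8 − 3 = 5.
Electron filling gives t2g^5 e_g^0.
CFSE(orbital) = 5×(-0.4Δₒ) + 0×(0.6Δₒ) = -2.0Δₒ; with Δₒ = 22200 cm⁻¹ that is -44400 cm⁻¹.
Pairing penalty: 2 pairs vs 0 in the high-spin reference → 2 extra × P = 37500 cm⁻¹.
Net CFSE = -44400 + 37500 = -6900 cm⁻¹.

-6900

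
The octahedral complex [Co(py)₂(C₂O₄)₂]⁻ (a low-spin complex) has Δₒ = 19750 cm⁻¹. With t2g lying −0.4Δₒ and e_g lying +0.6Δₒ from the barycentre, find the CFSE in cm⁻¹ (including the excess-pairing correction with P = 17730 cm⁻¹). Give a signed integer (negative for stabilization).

-11940

Ligand charges: 2×(+0) from py and 2×(-2) from C₂O₄²⁻ sum to -4; with overall charge -1, Co is +3.
Co is in group 9, so Co³⁺ is d⁶ (9 − 3 = 6).
The d⁶ electrons fill as t2g^6 e_g^0.
Orbital CFSE = 6(-0.4) + 0(0.6) = -2.4Δₒ = -2.4 × 19750 = -47400 cm⁻¹.
High-spin d⁶ would be t2g^4 e_g^2 with 1 pair; low-spin has 3, so 2 excess pairs cost +2P = +35460 cm⁻¹.
Overall CFSE = -47400 + 35460 = -11940 cm⁻¹.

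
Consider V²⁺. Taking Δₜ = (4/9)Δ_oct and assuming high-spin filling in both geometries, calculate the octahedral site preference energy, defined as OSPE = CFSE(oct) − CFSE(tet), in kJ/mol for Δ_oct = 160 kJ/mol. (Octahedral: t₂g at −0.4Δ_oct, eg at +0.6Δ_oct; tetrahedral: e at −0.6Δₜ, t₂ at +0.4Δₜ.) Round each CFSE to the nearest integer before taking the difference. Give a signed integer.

V²⁺: group 5, so d-count = 5 − 2 = 3.
In an octahedral site d³ (HS) is t₂g³ eg⁰, giving CFSE(oct) = -1.2Δ_oct = -192 kJ/mol.
In a tetrahedral site the filling is e² t₂¹: CFSE(tet) = -0.8Δₜ = -0.8 × (4/9)(160) = -57 kJ/mol.
OSPE = -192 − (-57) = -135 kJ/mol.

-135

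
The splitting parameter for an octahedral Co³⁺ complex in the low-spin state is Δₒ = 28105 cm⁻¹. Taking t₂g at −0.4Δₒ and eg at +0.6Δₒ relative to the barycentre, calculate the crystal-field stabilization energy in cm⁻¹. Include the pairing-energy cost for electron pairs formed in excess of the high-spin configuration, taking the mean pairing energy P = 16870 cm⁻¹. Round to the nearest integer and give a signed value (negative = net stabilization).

-33712

Co is in group 9, so Co³⁺ is d⁶ (9 − 3 = 6).
Electron filling gives t₂g⁶ eg⁰.
Orbital CFSE = 6(-0.4) + 0(0.6) = -2.4Δₒ = -2.4 × 28105 = -67452 cm⁻¹.
High-spin d⁶ would be t₂g⁴ eg² with 1 pair; low-spin has 3, so 2 excess pairs cost +2P = +33740 cm⁻¹.
Overall CFSE = -67452 + 33740 = -33712 cm⁻¹.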